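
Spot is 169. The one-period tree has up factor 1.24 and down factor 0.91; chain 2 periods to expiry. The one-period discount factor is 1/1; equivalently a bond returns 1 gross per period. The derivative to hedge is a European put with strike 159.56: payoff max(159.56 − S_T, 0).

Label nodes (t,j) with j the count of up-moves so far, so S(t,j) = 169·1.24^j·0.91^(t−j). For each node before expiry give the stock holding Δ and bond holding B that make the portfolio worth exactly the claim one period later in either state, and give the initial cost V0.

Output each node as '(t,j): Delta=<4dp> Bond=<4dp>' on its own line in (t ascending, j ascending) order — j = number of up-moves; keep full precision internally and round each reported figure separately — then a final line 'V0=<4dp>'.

(0,0): Delta=-0.2557 Bond=53.5929
(1,0): Delta=-0.3864 Bond=73.6902
(1,1): Delta=0.0000 Bond=0.0000
V0=10.3728

Risk-neutral probability p* = (R−d)/(u−d) = (1−0.91)/(1.24−0.91) = 0.2727.
At expiry t=2: V(2,0)=19.6111, V(2,1)=0.0000, V(2,2)=0.0000
Node (1,0) S=153.7900: V=(p*·0.0000+(1−p*)·19.6111)/1=14.2626; Δ=(0.0000−19.6111)/(190.6996−139.9489)=-0.3864; B=V−Δ·S=73.6902
Node (1,1) S=209.5600: V=(p*·0.0000+(1−p*)·0.0000)/1=0.0000; Δ=(0.0000−0.0000)/(259.8544−190.6996)=0.0000; B=V−Δ·S=0.0000
Node (0,0) S=169.0000: V=(p*·0.0000+(1−p*)·14.2626)/1=10.3728; Δ=(0.0000−14.2626)/(209.5600−153.7900)=-0.2557; B=V−Δ·S=53.5929
Check: Δ(0,0)·S0 + B(0,0) = 10.3728 = V0.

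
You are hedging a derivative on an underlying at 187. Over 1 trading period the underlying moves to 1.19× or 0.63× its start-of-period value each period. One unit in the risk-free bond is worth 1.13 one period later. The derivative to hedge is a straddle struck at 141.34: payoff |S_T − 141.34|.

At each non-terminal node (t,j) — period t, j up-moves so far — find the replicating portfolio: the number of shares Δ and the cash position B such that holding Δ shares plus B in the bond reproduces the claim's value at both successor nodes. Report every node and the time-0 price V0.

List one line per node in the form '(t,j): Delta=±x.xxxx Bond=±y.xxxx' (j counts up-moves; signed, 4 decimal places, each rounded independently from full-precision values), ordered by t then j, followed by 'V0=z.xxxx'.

Since d<R<u, set p* = (R−d)/(u−d) = 0.8929; price each node as the discounted p*-expectation of its children.
Terminal payoffs: V(1,0)=23.5300, V(1,1)=81.1900
(0,0): S=187.0000. Δ = (V_up−V_dn)/(S_up−S_dn) = (81.1900−23.5300)/(222.5300−117.8100) = 0.5506. V = [p*·81.1900 + (1−p*)·23.5300]/1.13 = 66.3824. B = V − Δ·S = -36.5819.
Check: Δ(0,0)·S0 + B(0,0) = 66.3824 = V0.

(0,0): Delta=0.5506 Bond=-36.5819
V0=66.3824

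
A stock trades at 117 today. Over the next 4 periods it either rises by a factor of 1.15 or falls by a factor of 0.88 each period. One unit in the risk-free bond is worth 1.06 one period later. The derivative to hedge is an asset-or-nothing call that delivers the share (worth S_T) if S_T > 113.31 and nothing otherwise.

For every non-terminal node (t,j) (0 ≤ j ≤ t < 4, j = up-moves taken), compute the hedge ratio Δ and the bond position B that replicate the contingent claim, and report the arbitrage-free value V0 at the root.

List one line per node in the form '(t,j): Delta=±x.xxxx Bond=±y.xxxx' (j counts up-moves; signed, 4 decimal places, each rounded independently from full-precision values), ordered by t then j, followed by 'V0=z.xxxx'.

(0,0): Delta=1.5204 Bond=-68.7432
(1,0): Delta=2.2281 Bond=-145.7356
(1,1): Delta=1.2496 Bond=-36.4339
(2,0): Delta=3.0806 Bond=-231.7196
(2,1): Delta=1.9019 Bond=-115.8598
(2,2): Delta=1.0000 Bond=0.0000
(3,0): Delta=0.0000 Bond=0.0000
(3,1): Delta=4.2593 Bond=-368.4342
(3,2): Delta=1.0000 Bond=0.0000
(3,3): Delta=1.0000 Bond=0.0000
V0=109.1407

Risk-neutral probability p* = (R−d)/(u−d) = (1.06−0.88)/(1.15−0.88) = 0.6667.
Terminal payoffs: V(4,0)=0.0000, V(4,1)=0.0000, V(4,2)=119.8248, V(4,3)=156.5893, V(4,4)=204.6337
  t=3,j=0: stock 79.7322 → up 91.6921 (V=0.0000), down 70.1644 (V=0.0000). Price 0.0000; hedge Δ=0.0000, bond B=0.0000.
  t=3,j=1: stock 104.1955 → up 119.8248 (V=119.8248), down 91.6921 (V=0.0000). Price 75.3615; hedge Δ=4.2593, bond B=-368.4342.
  t=3,j=2: stock 136.1646 → up 156.5893 (V=156.5893), down 119.8248 (V=119.8248). Price 136.1646; hedge Δ=1.0000, bond B=0.0000.
  t=3,j=3: stock 177.9424 → up 204.6337 (V=204.6337), down 156.5893 (V=156.5893). Price 177.9424; hedge Δ=1.0000, bond B=0.0000.
  t=2,j=0: stock 90.6048 → up 104.1955 (V=75.3615), down 79.7322 (V=0.0000). Price 47.3972; hedge Δ=3.0806, bond B=-231.7196.
  t=2,j=1: stock 118.4040 → up 136.1646 (V=136.1646), down 104.1955 (V=75.3615). Price 109.3367; hedge Δ=1.9019, bond B=-115.8598.
  t=2,j=2: stock 154.7325 → up 177.9424 (V=177.9424), down 136.1646 (V=136.1646). Price 154.7325; hedge Δ=1.0000, bond B=0.0000.
  t=1,j=0: stock 102.9600 → up 118.4040 (V=109.3367), down 90.6048 (V=47.3972). Price 83.6700; hedge Δ=2.2281, bond B=-145.7356.
  t=1,j=1: stock 134.5500 → up 154.7325 (V=154.7325), down 118.4040 (V=109.3367). Price 131.6987; hedge Δ=1.2496, bond B=-36.4339.
  t=0,j=0: stock 117.0000 → up 134.5500 (V=131.6987), down 102.9600 (V=83.6700). Price 109.1407; hedge Δ=1.5204, bond B=-68.7432.
Check: Δ(0,0)·S0 + B(0,0) = 109.1407 = V0.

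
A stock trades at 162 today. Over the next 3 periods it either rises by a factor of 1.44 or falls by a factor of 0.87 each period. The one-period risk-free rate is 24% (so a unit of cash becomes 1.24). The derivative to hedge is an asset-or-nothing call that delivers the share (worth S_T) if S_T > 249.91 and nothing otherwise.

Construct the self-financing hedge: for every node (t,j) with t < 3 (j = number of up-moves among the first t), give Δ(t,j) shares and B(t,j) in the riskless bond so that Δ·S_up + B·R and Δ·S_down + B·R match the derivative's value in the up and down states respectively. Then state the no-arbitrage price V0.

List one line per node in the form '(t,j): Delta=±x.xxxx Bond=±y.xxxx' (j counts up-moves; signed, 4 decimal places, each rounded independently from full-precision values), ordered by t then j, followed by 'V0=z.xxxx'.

Under the risk-neutral measure, an up-move has probability p* = (R−d)/(u−d) = 0.6491 and values discount at R = 1.24.
At expiry t=3: V(3,0)=0.0000, V(3,1)=0.0000, V(3,2)=292.2532, V(3,3)=483.7294
Node (2,0) S=122.6178: V=(p*·0.0000+(1−p*)·0.0000)/1.24=0.0000; Δ=(0.0000−0.0000)/(176.5696−106.6775)=0.0000; B=V−Δ·S=0.0000
Node (2,1) S=202.9536: V=(p*·292.2532+(1−p*)·0.0000)/1.24=152.9905; Δ=(292.2532−0.0000)/(292.2532−176.5696)=2.5263; B=V−Δ·S=-359.7344
Node (2,2) S=335.9232: V=(p*·483.7294+(1−p*)·292.2532)/1.24=335.9232; Δ=(483.7294−292.2532)/(483.7294−292.2532)=1.0000; B=V−Δ·S=0.0000
Node (1,0) S=140.9400: V=(p*·152.9905+(1−p*)·0.0000)/1.24=80.0884; Δ=(152.9905−0.0000)/(202.9536−122.6178)=1.9044; B=V−Δ·S=-188.3160
Node (1,1) S=233.2800: V=(p*·335.9232+(1−p*)·152.9905)/1.24=219.1422; Δ=(335.9232−152.9905)/(335.9232−202.9536)=1.3757; B=V−Δ·S=-101.7924
Node (0,0) S=162.0000: V=(p*·219.1422+(1−p*)·80.0884)/1.24=137.3801; Δ=(219.1422−80.0884)/(233.2800−140.9400)=1.5059; B=V−Δ·S=-106.5738
Each (Δ,B) replicates both successor values, so the strategy is self-financing and V0 is arbitrage-free.

(0,0): Delta=1.5059 Bond=-106.5738
(1,0): Delta=1.9044 Bond=-188.3160
(1,1): Delta=1.3757 Bond=-101.7924
(2,0): Delta=0.0000 Bond=0.0000
(2,1): Delta=2.5263 Bond=-359.7344
(2,2): Delta=1.0000 Bond=0.0000
V0=137.3801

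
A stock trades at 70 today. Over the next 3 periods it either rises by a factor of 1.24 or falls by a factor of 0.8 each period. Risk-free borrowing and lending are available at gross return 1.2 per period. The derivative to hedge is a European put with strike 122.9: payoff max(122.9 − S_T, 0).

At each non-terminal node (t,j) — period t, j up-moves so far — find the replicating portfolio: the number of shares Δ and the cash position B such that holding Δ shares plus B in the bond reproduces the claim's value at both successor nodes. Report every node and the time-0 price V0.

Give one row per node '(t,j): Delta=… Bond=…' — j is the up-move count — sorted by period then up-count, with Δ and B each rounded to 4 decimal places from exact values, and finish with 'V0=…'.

Risk-neutral probability p* = (R−d)/(u−d) = (1.2−0.8)/(1.24−0.8) = 0.9091.
At expiry t=3: V(3,0)=87.0600, V(3,1)=67.3480, V(3,2)=36.7944, V(3,3)=0.0000
  t=2,j=0: stock 44.8000 → up 55.5520 (V=67.3480), down 35.8400 (V=87.0600). Price 57.6167; hedge Δ=-1.0000, bond B=102.4167.
  t=2,j=1: stock 69.4400 → up 86.1056 (V=36.7944), down 55.5520 (V=67.3480). Price 32.9767; hedge Δ=-1.0000, bond B=102.4167.
  t=2,j=2: stock 107.6320 → up 133.4637 (V=0.0000), down 86.1056 (V=36.7944). Price 2.7875; hedge Δ=-0.7769, bond B=86.4111.
  t=1,j=0: stock 56.0000 → up 69.4400 (V=32.9767), down 44.8000 (V=57.6167). Price 29.3472; hedge Δ=-1.0000, bond B=85.3472.
  t=1,j=1: stock 86.8000 → up 107.6320 (V=2.7875), down 69.4400 (V=32.9767). Price 4.6099; hedge Δ=-0.7905, bond B=73.2218.
  t=0,j=0: stock 70.0000 → up 86.8000 (V=4.6099), down 56.0000 (V=29.3472). Price 5.7157; hedge Δ=-0.8032, bond B=61.9367.
Root portfolio cost Δ·70+B reproduces V0=5.7157.

(0,0): Delta=-0.8032 Bond=61.9367
(1,0): Delta=-1.0000 Bond=85.3472
(1,1): Delta=-0.7905 Bond=73.2218
(2,0): Delta=-1.0000 Bond=102.4167
(2,1): Delta=-1.0000 Bond=102.4167
(2,2): Delta=-0.7769 Bond=86.4111
V0=5.7157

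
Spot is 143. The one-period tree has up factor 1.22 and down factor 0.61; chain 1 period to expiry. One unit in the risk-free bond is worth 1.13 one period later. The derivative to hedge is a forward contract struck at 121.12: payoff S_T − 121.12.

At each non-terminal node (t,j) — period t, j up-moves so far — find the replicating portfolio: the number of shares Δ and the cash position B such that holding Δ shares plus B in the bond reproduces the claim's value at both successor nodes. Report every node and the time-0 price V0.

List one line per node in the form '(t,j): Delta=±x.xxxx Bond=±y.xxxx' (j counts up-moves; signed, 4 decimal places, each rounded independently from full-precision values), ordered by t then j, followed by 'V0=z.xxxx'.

(0,0): Delta=1.0000 Bond=-107.1858
V0=35.8142

Risk-neutral probability p* = (R−d)/(u−d) = (1.13−0.61)/(1.22−0.61) = 0.8525.
Terminal payoffs: V(1,0)=-33.8900, V(1,1)=53.3400
Node (0,0) S=143.0000: V=(p*·53.3400+(1−p*)·-33.8900)/1.13=35.8142; Δ=(53.3400−-33.8900)/(174.4600−87.2300)=1.0000; B=V−Δ·S=-107.1858
Each (Δ,B) replicates both successor values, so the strategy is self-financing and V0 is arbitrage-free.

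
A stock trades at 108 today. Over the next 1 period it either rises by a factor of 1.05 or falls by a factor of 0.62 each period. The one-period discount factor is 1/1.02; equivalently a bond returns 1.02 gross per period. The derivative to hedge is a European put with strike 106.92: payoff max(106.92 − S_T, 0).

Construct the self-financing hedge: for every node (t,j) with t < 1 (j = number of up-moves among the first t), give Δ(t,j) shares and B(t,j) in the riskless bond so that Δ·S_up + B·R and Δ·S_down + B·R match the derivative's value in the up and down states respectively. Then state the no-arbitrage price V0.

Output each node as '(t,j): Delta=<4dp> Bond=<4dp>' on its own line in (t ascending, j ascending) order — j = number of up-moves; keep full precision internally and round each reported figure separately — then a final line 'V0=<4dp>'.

The replicating-portfolio and risk-neutral prices coincide; use p* = (1.02−0.62)/(1.05−0.62) = 0.9302 for the latter.
Terminal payoffs: V(1,0)=39.9600, V(1,1)=0.0000
  t=0,j=0: stock 108.0000 → up 113.4000 (V=0.0000), down 66.9600 (V=39.9600). Price 2.7332; hedge Δ=-0.8605, bond B=95.6635.
Each (Δ,B) replicates both successor values, so the strategy is self-financing and V0 is arbitrage-free.

(0,0): Delta=-0.8605 Bond=95.6635
V0=2.7332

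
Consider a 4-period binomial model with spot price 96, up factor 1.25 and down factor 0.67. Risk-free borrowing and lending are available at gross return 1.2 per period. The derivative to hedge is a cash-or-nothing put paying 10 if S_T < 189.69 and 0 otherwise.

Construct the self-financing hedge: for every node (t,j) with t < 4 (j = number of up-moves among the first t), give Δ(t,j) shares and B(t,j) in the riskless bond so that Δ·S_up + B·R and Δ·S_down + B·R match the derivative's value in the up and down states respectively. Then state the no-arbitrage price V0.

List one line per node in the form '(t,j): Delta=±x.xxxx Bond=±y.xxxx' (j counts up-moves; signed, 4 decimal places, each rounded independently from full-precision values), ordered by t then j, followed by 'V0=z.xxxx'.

No-arbitrage ⇒ martingale measure with p* = (R−d)/(u−d) = 0.9138.
At expiry t=4: V(4,0)=10.0000, V(4,1)=10.0000, V(4,2)=10.0000, V(4,3)=10.0000, V(4,4)=0.0000
(3,0): S=28.8732. Δ = (V_up−V_dn)/(S_up−S_dn) = (10.0000−10.0000)/(36.0916−19.3451) = 0.0000. V = [p*·10.0000 + (1−p*)·10.0000]/1.2 = 8.3333. B = V − Δ·S = 8.3333.
(3,1): S=53.8680. Δ = (V_up−V_dn)/(S_up−S_dn) = (10.0000−10.0000)/(67.3350−36.0916) = 0.0000. V = [p*·10.0000 + (1−p*)·10.0000]/1.2 = 8.3333. B = V − Δ·S = 8.3333.
(3,2): S=100.5000. Δ = (V_up−V_dn)/(S_up−S_dn) = (10.0000−10.0000)/(125.6250−67.3350) = 0.0000. V = [p*·10.0000 + (1−p*)·10.0000]/1.2 = 8.3333. B = V − Δ·S = 8.3333.
(3,3): S=187.5000. Δ = (V_up−V_dn)/(S_up−S_dn) = (0.0000−10.0000)/(234.3750−125.6250) = -0.0920. V = [p*·0.0000 + (1−p*)·10.0000]/1.2 = 0.7184. B = V − Δ·S = 17.9598.
(2,0): S=43.0944. Δ = (V_up−V_dn)/(S_up−S_dn) = (8.3333−8.3333)/(53.8680−28.8732) = 0.0000. V = [p*·8.3333 + (1−p*)·8.3333]/1.2 = 6.9444. B = V − Δ·S = 6.9444.
(2,1): S=80.4000. Δ = (V_up−V_dn)/(S_up−S_dn) = (8.3333−8.3333)/(100.5000−53.8680) = 0.0000. V = [p*·8.3333 + (1−p*)·8.3333]/1.2 = 6.9444. B = V − Δ·S = 6.9444.
(2,2): S=150.0000. Δ = (V_up−V_dn)/(S_up−S_dn) = (0.7184−8.3333)/(187.5000−100.5000) = -0.0875. V = [p*·0.7184 + (1−p*)·8.3333]/1.2 = 1.1457. B = V − Δ·S = 14.2749.
(1,0): S=64.3200. Δ = (V_up−V_dn)/(S_up−S_dn) = (6.9444−6.9444)/(80.4000−43.0944) = 0.0000. V = [p*·6.9444 + (1−p*)·6.9444]/1.2 = 5.7870. B = V − Δ·S = 5.7870.
(1,1): S=120.0000. Δ = (V_up−V_dn)/(S_up−S_dn) = (1.1457−6.9444)/(150.0000−80.4000) = -0.0833. V = [p*·1.1457 + (1−p*)·6.9444]/1.2 = 1.3713. B = V − Δ·S = 11.3692.
(0,0): S=96.0000. Δ = (V_up−V_dn)/(S_up−S_dn) = (1.3713−5.7870)/(120.0000−64.3200) = -0.0793. V = [p*·1.3713 + (1−p*)·5.7870]/1.2 = 1.4600. B = V − Δ·S = 9.0733.
Check: Δ(0,0)·S0 + B(0,0) = 1.4600 = V0.

(0,0): Delta=-0.0793 Bond=9.0733
(1,0): Delta=0.0000 Bond=5.7870
(1,1): Delta=-0.0833 Bond=11.3692
(2,0): Delta=0.0000 Bond=6.9444
(2,1): Delta=0.0000 Bond=6.9444
(2,2): Delta=-0.0875 Bond=14.2749
(3,0): Delta=0.0000 Bond=8.3333
(3,1): Delta=0.0000 Bond=8.3333
(3,2): Delta=0.0000 Bond=8.3333
(3,3): Delta=-0.0920 Bond=17.9598
V0=1.4600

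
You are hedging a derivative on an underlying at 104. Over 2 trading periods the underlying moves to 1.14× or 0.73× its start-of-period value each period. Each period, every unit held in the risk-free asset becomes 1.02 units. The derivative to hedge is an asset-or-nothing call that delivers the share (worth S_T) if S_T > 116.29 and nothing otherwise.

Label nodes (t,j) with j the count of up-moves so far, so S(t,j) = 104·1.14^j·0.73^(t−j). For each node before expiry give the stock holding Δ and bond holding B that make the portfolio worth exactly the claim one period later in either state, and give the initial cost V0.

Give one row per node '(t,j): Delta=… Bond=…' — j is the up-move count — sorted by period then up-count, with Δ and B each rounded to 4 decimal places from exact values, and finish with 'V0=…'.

(0,0): Delta=2.1981 Bond=-163.6047
(1,0): Delta=0.0000 Bond=0.0000
(1,1): Delta=2.7805 Bond=-235.9293
V0=64.9937

Under the risk-neutral measure, an up-move has probability p* = (R−d)/(u−d) = 0.7073 and values discount at R = 1.02.
Terminal payoffs: V(2,0)=0.0000, V(2,1)=0.0000, V(2,2)=135.1584
(1,0): S=75.9200. Δ = (V_up−V_dn)/(S_up−S_dn) = (0.0000−0.0000)/(86.5488−55.4216) = 0.0000. V = [p*·0.0000 + (1−p*)·0.0000]/1.02 = 0.0000. B = V − Δ·S = 0.0000.
(1,1): S=118.5600. Δ = (V_up−V_dn)/(S_up−S_dn) = (135.1584−0.0000)/(135.1584−86.5488) = 2.7805. V = [p*·135.1584 + (1−p*)·0.0000]/1.02 = 93.7253. B = V − Δ·S = -235.9293.
(0,0): S=104.0000. Δ = (V_up−V_dn)/(S_up−S_dn) = (93.7253−0.0000)/(118.5600−75.9200) = 2.1981. V = [p*·93.7253 + (1−p*)·0.0000]/1.02 = 64.9937. B = V − Δ·S = -163.6047.
Check: Δ(0,0)·S0 + B(0,0) = 64.9937 = V0.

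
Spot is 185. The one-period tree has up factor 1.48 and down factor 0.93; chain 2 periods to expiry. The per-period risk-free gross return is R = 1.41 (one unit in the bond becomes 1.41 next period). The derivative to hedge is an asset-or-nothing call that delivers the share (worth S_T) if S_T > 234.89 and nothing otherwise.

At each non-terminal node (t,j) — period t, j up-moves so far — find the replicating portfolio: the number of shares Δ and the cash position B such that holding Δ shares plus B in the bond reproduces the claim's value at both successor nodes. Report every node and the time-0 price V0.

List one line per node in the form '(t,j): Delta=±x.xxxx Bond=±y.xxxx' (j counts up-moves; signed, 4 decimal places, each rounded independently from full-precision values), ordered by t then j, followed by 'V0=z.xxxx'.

Since d<R<u, set p* = (R−d)/(u−d) = 0.8727; price each node as the discounted p*-expectation of its children.
Terminal values V(2,·): V(2,0)=0.0000, V(2,1)=254.6340, V(2,2)=405.2240
(1,0): S=172.0500. Δ = (V_up−V_dn)/(S_up−S_dn) = (254.6340−0.0000)/(254.6340−160.0065) = 2.6909. V = [p*·254.6340 + (1−p*)·0.0000]/1.41 = 157.6071. B = V − Δ·S = -305.3638.
(1,1): S=273.8000. Δ = (V_up−V_dn)/(S_up−S_dn) = (405.2240−254.6340)/(405.2240−254.6340) = 1.0000. V = [p*·405.2240 + (1−p*)·254.6340]/1.41 = 273.8000. B = V − Δ·S = 0.0000.
(0,0): S=185.0000. Δ = (V_up−V_dn)/(S_up−S_dn) = (273.8000−157.6071)/(273.8000−172.0500) = 1.1419. V = [p*·273.8000 + (1−p*)·157.6071]/1.41 = 183.6963. B = V − Δ·S = -27.5635.
Each (Δ,B) replicates both successor values, so the strategy is self-financing and V0 is arbitrage-free.

(0,0): Delta=1.1419 Bond=-27.5635
(1,0): Delta=2.6909 Bond=-305.3638
(1,1): Delta=1.0000 Bond=0.0000
V0=183.6963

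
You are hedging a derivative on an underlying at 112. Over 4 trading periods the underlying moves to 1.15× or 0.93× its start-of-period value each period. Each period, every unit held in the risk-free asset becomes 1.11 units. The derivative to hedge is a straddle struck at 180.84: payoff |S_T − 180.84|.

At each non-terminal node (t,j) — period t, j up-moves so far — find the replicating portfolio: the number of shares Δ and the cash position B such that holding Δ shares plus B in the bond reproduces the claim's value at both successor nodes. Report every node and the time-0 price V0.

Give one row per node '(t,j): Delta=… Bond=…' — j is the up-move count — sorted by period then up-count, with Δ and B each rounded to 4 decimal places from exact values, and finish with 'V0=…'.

(0,0): Delta=-0.5108 Bond=73.2213
(1,0): Delta=-1.0000 Bond=132.2286
(1,1): Delta=-0.4229 Bond=69.9528
(2,0): Delta=-1.0000 Bond=146.7738
(2,1): Delta=-1.0000 Bond=146.7738
(2,2): Delta=-0.3192 Bond=62.2862
(3,0): Delta=-1.0000 Bond=162.9189
(3,1): Delta=-1.0000 Bond=162.9189
(3,2): Delta=-1.0000 Bond=162.9189
(3,3): Delta=-0.1969 Bond=48.2974
V0=16.0095

Since d<R<u, set p* = (R−d)/(u−d) = 0.8182; price each node as the discounted p*-expectation of its children.
At expiry t=4: V(4,0)=97.0582, V(4,1)=77.2388, V(4,2)=52.7310, V(4,3)=22.4257, V(4,4)=15.0487
(3,0): S=90.0880. Δ = (V_up−V_dn)/(S_up−S_dn) = (77.2388−97.0582)/(103.6012−83.7818) = -1.0000. V = [p*·77.2388 + (1−p*)·97.0582]/1.11 = 72.8309. B = V − Δ·S = 162.9189.
(3,1): S=111.3991. Δ = (V_up−V_dn)/(S_up−S_dn) = (52.7310−77.2388)/(128.1090−103.6012) = -1.0000. V = [p*·52.7310 + (1−p*)·77.2388]/1.11 = 51.5198. B = V − Δ·S = 162.9189.
(3,2): S=137.7516. Δ = (V_up−V_dn)/(S_up−S_dn) = (22.4257−52.7310)/(158.4143−128.1090) = -1.0000. V = [p*·22.4257 + (1−p*)·52.7310]/1.11 = 25.1673. B = V − Δ·S = 162.9189.
(3,3): S=170.3380. Δ = (V_up−V_dn)/(S_up−S_dn) = (15.0487−22.4257)/(195.8887−158.4143) = -0.1969. V = [p*·15.0487 + (1−p*)·22.4257]/1.11 = 14.7657. B = V − Δ·S = 48.2974.
(2,0): S=96.8688. Δ = (V_up−V_dn)/(S_up−S_dn) = (51.5198−72.8309)/(111.3991−90.0880) = -1.0000. V = [p*·51.5198 + (1−p*)·72.8309]/1.11 = 49.9050. B = V − Δ·S = 146.7738.
(2,1): S=119.7840. Δ = (V_up−V_dn)/(S_up−S_dn) = (25.1673−51.5198)/(137.7516−111.3991) = -1.0000. V = [p*·25.1673 + (1−p*)·51.5198]/1.11 = 26.9898. B = V − Δ·S = 146.7738.
(2,2): S=148.1200. Δ = (V_up−V_dn)/(S_up−S_dn) = (14.7657−25.1673)/(170.3380−137.7516) = -0.3192. V = [p*·14.7657 + (1−p*)·25.1673]/1.11 = 15.0062. B = V − Δ·S = 62.2862.
(1,0): S=104.1600. Δ = (V_up−V_dn)/(S_up−S_dn) = (26.9898−49.9050)/(119.7840−96.8688) = -1.0000. V = [p*·26.9898 + (1−p*)·49.9050]/1.11 = 28.0686. B = V − Δ·S = 132.2286.
(1,1): S=128.8000. Δ = (V_up−V_dn)/(S_up−S_dn) = (15.0062−26.9898)/(148.1200−119.7840) = -0.4229. V = [p*·15.0062 + (1−p*)·26.9898]/1.11 = 15.4820. B = V − Δ·S = 69.9528.
(0,0): S=112.0000. Δ = (V_up−V_dn)/(S_up−S_dn) = (15.4820−28.0686)/(128.8000−104.1600) = -0.5108. V = [p*·15.4820 + (1−p*)·28.0686]/1.11 = 16.0095. B = V − Δ·S = 73.2213.
The time-0 hedge costs 16.0095, which is the no-arbitrage price.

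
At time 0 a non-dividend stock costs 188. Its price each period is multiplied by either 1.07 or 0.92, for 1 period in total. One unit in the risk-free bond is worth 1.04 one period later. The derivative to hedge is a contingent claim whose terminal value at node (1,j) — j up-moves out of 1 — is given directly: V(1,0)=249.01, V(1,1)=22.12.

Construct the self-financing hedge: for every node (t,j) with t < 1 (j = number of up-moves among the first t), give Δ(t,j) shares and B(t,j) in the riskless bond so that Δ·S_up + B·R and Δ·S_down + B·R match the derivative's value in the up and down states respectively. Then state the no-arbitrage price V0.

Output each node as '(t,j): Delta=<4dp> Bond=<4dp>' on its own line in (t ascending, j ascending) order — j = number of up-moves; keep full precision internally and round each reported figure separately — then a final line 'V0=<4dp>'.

Risk-neutral probability p* = (R−d)/(u−d) = (1.04−0.92)/(1.07−0.92) = 0.8000.
Payoff layer (t=1): V(1,0)=249.0100, V(1,1)=22.1200
Node (0,0) S=188.0000: V=(p*·22.1200+(1−p*)·249.0100)/1.04=64.9019; Δ=(22.1200−249.0100)/(201.1600−172.9600)=-8.0457; B=V−Δ·S=1577.5019
Check: Δ(0,0)·S0 + B(0,0) = 64.9019 = V0.

(0,0): Delta=-8.0457 Bond=1577.5019
V0=64.9019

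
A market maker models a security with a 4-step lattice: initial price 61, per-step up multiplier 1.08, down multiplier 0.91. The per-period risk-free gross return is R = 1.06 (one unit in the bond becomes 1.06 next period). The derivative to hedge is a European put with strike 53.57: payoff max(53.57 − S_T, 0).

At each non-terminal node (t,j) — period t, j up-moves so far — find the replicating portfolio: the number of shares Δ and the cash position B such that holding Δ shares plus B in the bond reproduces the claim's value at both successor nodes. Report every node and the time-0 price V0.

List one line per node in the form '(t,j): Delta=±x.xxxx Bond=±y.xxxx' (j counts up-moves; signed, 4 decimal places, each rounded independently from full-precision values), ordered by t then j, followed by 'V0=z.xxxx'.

(0,0): Delta=-0.0127 Bond=0.7927
(1,0): Delta=-0.0870 Bond=4.9689
(1,1): Delta=-0.0043 Bond=0.2898
(2,0): Delta=-0.4814 Bond=25.1892
(2,1): Delta=-0.0427 Bond=2.6107
(2,2): Delta=0.0000 Bond=0.0000
(3,0): Delta=-1.0000 Bond=50.5377
(3,1): Delta=-0.4232 Bond=23.5223
(3,2): Delta=0.0000 Bond=0.0000
(3,3): Delta=0.0000 Bond=0.0000
V0=0.0196

Under the risk-neutral measure, an up-move has probability p* = (R−d)/(u−d) = 0.8824 and values discount at R = 1.06.
Terminal values V(4,·): V(4,0)=11.7393, V(4,1)=3.9247, V(4,2)=0.0000, V(4,3)=0.0000, V(4,4)=0.0000
Node (3,0) S=45.9678: V=(p*·3.9247+(1−p*)·11.7393)/1.06=4.5699; Δ=(3.9247−11.7393)/(49.6453−41.8307)=-1.0000; B=V−Δ·S=50.5377
Node (3,1) S=54.5552: V=(p*·0.0000+(1−p*)·3.9247)/1.06=0.4356; Δ=(0.0000−3.9247)/(58.9196−49.6453)=-0.4232; B=V−Δ·S=23.5223
Node (3,2) S=64.7469: V=(p*·0.0000+(1−p*)·0.0000)/1.06=0.0000; Δ=(0.0000−0.0000)/(69.9266−58.9196)=0.0000; B=V−Δ·S=0.0000
Node (3,3) S=76.8424: V=(p*·0.0000+(1−p*)·0.0000)/1.06=0.0000; Δ=(0.0000−0.0000)/(82.9898−69.9266)=0.0000; B=V−Δ·S=0.0000
Node (2,0) S=50.5141: V=(p*·0.4356+(1−p*)·4.5699)/1.06=0.8698; Δ=(0.4356−4.5699)/(54.5552−45.9678)=-0.4814; B=V−Δ·S=25.1892
Node (2,1) S=59.9508: V=(p*·0.0000+(1−p*)·0.4356)/1.06=0.0483; Δ=(0.0000−0.4356)/(64.7469−54.5552)=-0.0427; B=V−Δ·S=2.6107
Node (2,2) S=71.1504: V=(p*·0.0000+(1−p*)·0.0000)/1.06=0.0000; Δ=(0.0000−0.0000)/(76.8424−64.7469)=0.0000; B=V−Δ·S=0.0000
Node (1,0) S=55.5100: V=(p*·0.0483+(1−p*)·0.8698)/1.06=0.1368; Δ=(0.0483−0.8698)/(59.9508−50.5141)=-0.0870; B=V−Δ·S=4.9689
Node (1,1) S=65.8800: V=(p*·0.0000+(1−p*)·0.0483)/1.06=0.0054; Δ=(0.0000−0.0483)/(71.1504−59.9508)=-0.0043; B=V−Δ·S=0.2898
Node (0,0) S=61.0000: V=(p*·0.0054+(1−p*)·0.1368)/1.06=0.0196; Δ=(0.0054−0.1368)/(65.8800−55.5100)=-0.0127; B=V−Δ·S=0.7927
Each (Δ,B) replicates both successor values, so the strategy is self-financing and V0 is arbitrage-free.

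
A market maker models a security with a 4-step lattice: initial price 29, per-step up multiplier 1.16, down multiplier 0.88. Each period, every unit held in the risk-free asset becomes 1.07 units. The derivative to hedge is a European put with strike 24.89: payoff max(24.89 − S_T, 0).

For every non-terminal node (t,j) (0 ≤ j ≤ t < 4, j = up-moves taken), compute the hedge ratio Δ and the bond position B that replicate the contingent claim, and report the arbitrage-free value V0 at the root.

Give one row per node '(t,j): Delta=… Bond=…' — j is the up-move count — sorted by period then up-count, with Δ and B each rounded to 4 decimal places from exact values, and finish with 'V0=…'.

Risk-neutral probability p* = (R−d)/(u−d) = (1.07−0.88)/(1.16−0.88) = 0.6786.
Terminal values V(4,·): V(4,0)=7.4988, V(4,1)=1.9653, V(4,2)=0.0000, V(4,3)=0.0000, V(4,4)=0.0000
(3,0): S=19.7627. Δ = (V_up−V_dn)/(S_up−S_dn) = (1.9653−7.4988)/(22.9247−17.3912) = -1.0000. V = [p*·1.9653 + (1−p*)·7.4988]/1.07 = 3.4990. B = V − Δ·S = 23.2617.
(3,1): S=26.0508. Δ = (V_up−V_dn)/(S_up−S_dn) = (0.0000−1.9653)/(30.2189−22.9247) = -0.2694. V = [p*·0.0000 + (1−p*)·1.9653]/1.07 = 0.5904. B = V − Δ·S = 7.6092.
(3,2): S=34.3397. Δ = (V_up−V_dn)/(S_up−S_dn) = (0.0000−0.0000)/(39.8341−30.2189) = 0.0000. V = [p*·0.0000 + (1−p*)·0.0000]/1.07 = 0.0000. B = V − Δ·S = 0.0000.
(3,3): S=45.2660. Δ = (V_up−V_dn)/(S_up−S_dn) = (0.0000−0.0000)/(52.5085−39.8341) = 0.0000. V = [p*·0.0000 + (1−p*)·0.0000]/1.07 = 0.0000. B = V − Δ·S = 0.0000.
(2,0): S=22.4576. Δ = (V_up−V_dn)/(S_up−S_dn) = (0.5904−3.4990)/(26.0508−19.7627) = -0.4626. V = [p*·0.5904 + (1−p*)·3.4990]/1.07 = 1.4255. B = V − Δ·S = 11.8134.
(2,1): S=29.6032. Δ = (V_up−V_dn)/(S_up−S_dn) = (0.0000−0.5904)/(34.3397−26.0508) = -0.0712. V = [p*·0.0000 + (1−p*)·0.5904]/1.07 = 0.1773. B = V − Δ·S = 2.2858.
(2,2): S=39.0224. Δ = (V_up−V_dn)/(S_up−S_dn) = (0.0000−0.0000)/(45.2660−34.3397) = 0.0000. V = [p*·0.0000 + (1−p*)·0.0000]/1.07 = 0.0000. B = V − Δ·S = 0.0000.
(1,0): S=25.5200. Δ = (V_up−V_dn)/(S_up−S_dn) = (0.1773−1.4255)/(29.6032−22.4576) = -0.1747. V = [p*·0.1773 + (1−p*)·1.4255]/1.07 = 0.5407. B = V − Δ·S = 4.9984.
(1,1): S=33.6400. Δ = (V_up−V_dn)/(S_up−S_dn) = (0.0000−0.1773)/(39.0224−29.6032) = -0.0188. V = [p*·0.0000 + (1−p*)·0.1773]/1.07 = 0.0533. B = V − Δ·S = 0.6867.
(0,0): S=29.0000. Δ = (V_up−V_dn)/(S_up−S_dn) = (0.0533−0.5407)/(33.6400−25.5200) = -0.0600. V = [p*·0.0533 + (1−p*)·0.5407]/1.07 = 0.1962. B = V − Δ·S = 1.9370.
Each (Δ,B) replicates both successor values, so the strategy is self-financing and V0 is arbitrage-free.

(0,0): Delta=-0.0600 Bond=1.9370
(1,0): Delta=-0.1747 Bond=4.9984
(1,1): Delta=-0.0188 Bond=0.6867
(2,0): Delta=-0.4626 Bond=11.8134
(2,1): Delta=-0.0712 Bond=2.2858
(2,2): Delta=0.0000 Bond=0.0000
(3,0): Delta=-1.0000 Bond=23.2617
(3,1): Delta=-0.2694 Bond=7.6092
(3,2): Delta=0.0000 Bond=0.0000
(3,3): Delta=0.0000 Bond=0.0000
V0=0.1962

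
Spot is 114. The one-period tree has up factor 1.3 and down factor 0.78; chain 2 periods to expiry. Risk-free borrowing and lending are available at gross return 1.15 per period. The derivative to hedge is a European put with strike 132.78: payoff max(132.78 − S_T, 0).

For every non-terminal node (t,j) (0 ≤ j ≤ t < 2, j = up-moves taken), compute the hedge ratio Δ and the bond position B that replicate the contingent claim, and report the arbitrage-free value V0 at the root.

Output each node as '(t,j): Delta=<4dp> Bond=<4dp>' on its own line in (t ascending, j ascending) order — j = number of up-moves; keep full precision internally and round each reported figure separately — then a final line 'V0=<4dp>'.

(0,0): Delta=-0.3750 Bond=52.0753
(1,0): Delta=-1.0000 Bond=115.4609
(1,1): Delta=-0.2230 Bond=37.3565
V0=9.3244

The replicating-portfolio and risk-neutral prices coincide; use p* = (1.15−0.78)/(1.3−0.78) = 0.7115 for the latter.
At expiry t=2: V(2,0)=63.4224, V(2,1)=17.1840, V(2,2)=0.0000
Node (1,0) S=88.9200: V=(p*·17.1840+(1−p*)·63.4224)/1.15=26.5409; Δ=(17.1840−63.4224)/(115.5960−69.3576)=-1.0000; B=V−Δ·S=115.4609
Node (1,1) S=148.2000: V=(p*·0.0000+(1−p*)·17.1840)/1.15=4.3104; Δ=(0.0000−17.1840)/(192.6600−115.5960)=-0.2230; B=V−Δ·S=37.3565
Node (0,0) S=114.0000: V=(p*·4.3104+(1−p*)·26.5409)/1.15=9.3244; Δ=(4.3104−26.5409)/(148.2000−88.9200)=-0.3750; B=V−Δ·S=52.0753
The time-0 hedge costs 9.3244, which is the no-arbitrage price.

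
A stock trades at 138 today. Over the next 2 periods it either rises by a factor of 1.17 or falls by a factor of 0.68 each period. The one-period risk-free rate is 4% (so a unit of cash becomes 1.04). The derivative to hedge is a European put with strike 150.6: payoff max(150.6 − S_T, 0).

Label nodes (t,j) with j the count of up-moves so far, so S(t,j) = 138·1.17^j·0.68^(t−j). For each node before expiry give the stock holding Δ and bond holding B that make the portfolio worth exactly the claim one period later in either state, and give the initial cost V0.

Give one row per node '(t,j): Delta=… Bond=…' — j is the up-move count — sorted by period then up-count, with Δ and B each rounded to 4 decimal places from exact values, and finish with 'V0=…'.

(0,0): Delta=-0.5998 Bond=103.1268
(1,0): Delta=-1.0000 Bond=144.8077
(1,1): Delta=-0.5158 Bond=93.6900
V0=20.3560

The replicating-portfolio and risk-neutral prices coincide; use p* = (1.04−0.68)/(1.17−0.68) = 0.7347 for the latter.
At expiry t=2: V(2,0)=86.7888, V(2,1)=40.8072, V(2,2)=0.0000
(1,0): S=93.8400. Δ = (V_up−V_dn)/(S_up−S_dn) = (40.8072−86.7888)/(109.7928−63.8112) = -1.0000. V = [p*·40.8072 + (1−p*)·86.7888]/1.04 = 50.9677. B = V − Δ·S = 144.8077.
(1,1): S=161.4600. Δ = (V_up−V_dn)/(S_up−S_dn) = (0.0000−40.8072)/(188.9082−109.7928) = -0.5158. V = [p*·0.0000 + (1−p*)·40.8072]/1.04 = 10.4100. B = V − Δ·S = 93.6900.
(0,0): S=138.0000. Δ = (V_up−V_dn)/(S_up−S_dn) = (10.4100−50.9677)/(161.4600−93.8400) = -0.5998. V = [p*·10.4100 + (1−p*)·50.9677]/1.04 = 20.3560. B = V − Δ·S = 103.1268.
Check: Δ(0,0)·S0 + B(0,0) = 20.3560 = V0.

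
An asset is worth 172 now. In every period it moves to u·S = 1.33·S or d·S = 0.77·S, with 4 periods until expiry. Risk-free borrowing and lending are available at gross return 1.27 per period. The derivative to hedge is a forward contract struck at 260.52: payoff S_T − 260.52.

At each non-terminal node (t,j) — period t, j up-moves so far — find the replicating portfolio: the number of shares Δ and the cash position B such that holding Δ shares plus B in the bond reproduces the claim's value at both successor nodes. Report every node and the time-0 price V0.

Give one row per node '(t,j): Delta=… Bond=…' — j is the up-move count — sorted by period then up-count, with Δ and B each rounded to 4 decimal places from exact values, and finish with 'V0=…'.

No-arbitrage ⇒ martingale measure with p* = (R−d)/(u−d) = 0.8929.
Payoff layer (t=4): V(4,0)=-200.0568, V(4,1)=-156.0835, V(4,2)=-80.1297, V(4,3)=51.0632, V(4,4)=277.6692
Node (3,0) S=78.5237: V=(p*·-156.0835+(1−p*)·-200.0568)/1.27=-126.6102; Δ=(-156.0835−-200.0568)/(104.4365−60.4632)=1.0000; B=V−Δ·S=-205.1339
Node (3,1) S=135.6318: V=(p*·-80.1297+(1−p*)·-156.0835)/1.27=-69.5021; Δ=(-80.1297−-156.0835)/(180.3903−104.4365)=1.0000; B=V−Δ·S=-205.1339
Node (3,2) S=234.2731: V=(p*·51.0632+(1−p*)·-80.1297)/1.27=29.1393; Δ=(51.0632−-80.1297)/(311.5832−180.3903)=1.0000; B=V−Δ·S=-205.1339
Node (3,3) S=404.6536: V=(p*·277.6692+(1−p*)·51.0632)/1.27=199.5197; Δ=(277.6692−51.0632)/(538.1892−311.5832)=1.0000; B=V−Δ·S=-205.1339
Node (2,0) S=101.9788: V=(p*·-69.5021+(1−p*)·-126.6102)/1.27=-59.5439; Δ=(-69.5021−-126.6102)/(135.6318−78.5237)=1.0000; B=V−Δ·S=-161.5227
Node (2,1) S=176.1452: V=(p*·29.1393+(1−p*)·-69.5021)/1.27=14.6225; Δ=(29.1393−-69.5021)/(234.2731−135.6318)=1.0000; B=V−Δ·S=-161.5227
Node (2,2) S=304.2508: V=(p*·199.5197+(1−p*)·29.1393)/1.27=142.7281; Δ=(199.5197−29.1393)/(404.6536−234.2731)=1.0000; B=V−Δ·S=-161.5227
Node (1,0) S=132.4400: V=(p*·14.6225+(1−p*)·-59.5439)/1.27=5.2568; Δ=(14.6225−-59.5439)/(176.1452−101.9788)=1.0000; B=V−Δ·S=-127.1832
Node (1,1) S=228.7600: V=(p*·142.7281+(1−p*)·14.6225)/1.27=101.5768; Δ=(142.7281−14.6225)/(304.2508−176.1452)=1.0000; B=V−Δ·S=-127.1832
Node (0,0) S=172.0000: V=(p*·101.5768+(1−p*)·5.2568)/1.27=71.8557; Δ=(101.5768−5.2568)/(228.7600−132.4400)=1.0000; B=V−Δ·S=-100.1443
The time-0 hedge costs 71.8557, which is the no-arbitrage price.

(0,0): Delta=1.0000 Bond=-100.1443
(1,0): Delta=1.0000 Bond=-127.1832
(1,1): Delta=1.0000 Bond=-127.1832
(2,0): Delta=1.0000 Bond=-161.5227
(2,1): Delta=1.0000 Bond=-161.5227
(2,2): Delta=1.0000 Bond=-161.5227
(3,0): Delta=1.0000 Bond=-205.1339
(3,1): Delta=1.0000 Bond=-205.1339
(3,2): Delta=1.0000 Bond=-205.1339
(3,3): Delta=1.0000 Bond=-205.1339
V0=71.8557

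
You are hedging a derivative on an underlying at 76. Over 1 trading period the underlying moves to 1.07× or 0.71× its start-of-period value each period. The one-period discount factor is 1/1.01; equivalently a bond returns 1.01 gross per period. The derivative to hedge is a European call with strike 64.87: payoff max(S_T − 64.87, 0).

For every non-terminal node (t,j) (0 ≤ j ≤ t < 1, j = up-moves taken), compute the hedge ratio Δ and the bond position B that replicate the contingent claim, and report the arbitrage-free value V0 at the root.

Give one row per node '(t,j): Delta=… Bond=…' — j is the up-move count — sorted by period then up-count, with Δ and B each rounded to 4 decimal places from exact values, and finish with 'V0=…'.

Under the risk-neutral measure, an up-move has probability p* = (R−d)/(u−d) = 0.8333 and values discount at R = 1.01.
Terminal payoffs: V(1,0)=0.0000, V(1,1)=16.4500
Node (0,0) S=76.0000: V=(p*·16.4500+(1−p*)·0.0000)/1.01=13.5726; Δ=(16.4500−0.0000)/(81.3200−53.9600)=0.6012; B=V−Δ·S=-32.1218
Root portfolio cost Δ·76+B reproduces V0=13.5726.

(0,0): Delta=0.6012 Bond=-32.1218
V0=13.5726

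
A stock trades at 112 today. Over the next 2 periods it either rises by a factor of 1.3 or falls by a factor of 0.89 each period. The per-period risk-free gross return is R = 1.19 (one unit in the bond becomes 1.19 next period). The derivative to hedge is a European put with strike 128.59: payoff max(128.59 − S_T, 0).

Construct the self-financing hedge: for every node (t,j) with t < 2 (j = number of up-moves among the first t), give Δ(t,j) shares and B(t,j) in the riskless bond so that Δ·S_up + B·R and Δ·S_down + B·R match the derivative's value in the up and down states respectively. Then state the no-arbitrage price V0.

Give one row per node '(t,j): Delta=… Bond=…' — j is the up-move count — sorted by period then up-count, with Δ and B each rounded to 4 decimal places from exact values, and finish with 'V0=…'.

Since d<R<u, set p* = (R−d)/(u−d) = 0.7317; price each node as the discounted p*-expectation of its children.
Terminal values V(2,·): V(2,0)=39.8748, V(2,1)=0.0000, V(2,2)=0.0000
Node (1,0) S=99.6800: V=(p*·0.0000+(1−p*)·39.8748)/1.19=8.9900; Δ=(0.0000−39.8748)/(129.5840−88.7152)=-0.9757; B=V−Δ·S=106.2456
Node (1,1) S=145.6000: V=(p*·0.0000+(1−p*)·0.0000)/1.19=0.0000; Δ=(0.0000−0.0000)/(189.2800−129.5840)=0.0000; B=V−Δ·S=0.0000
Node (0,0) S=112.0000: V=(p*·0.0000+(1−p*)·8.9900)/1.19=2.0269; Δ=(0.0000−8.9900)/(145.6000−99.6800)=-0.1958; B=V−Δ·S=23.9537
The time-0 hedge costs 2.0269, which is the no-arbitrage price.

(0,0): Delta=-0.1958 Bond=23.9537
(1,0): Delta=-0.9757 Bond=106.2456
(1,1): Delta=0.0000 Bond=0.0000
V0=2.0269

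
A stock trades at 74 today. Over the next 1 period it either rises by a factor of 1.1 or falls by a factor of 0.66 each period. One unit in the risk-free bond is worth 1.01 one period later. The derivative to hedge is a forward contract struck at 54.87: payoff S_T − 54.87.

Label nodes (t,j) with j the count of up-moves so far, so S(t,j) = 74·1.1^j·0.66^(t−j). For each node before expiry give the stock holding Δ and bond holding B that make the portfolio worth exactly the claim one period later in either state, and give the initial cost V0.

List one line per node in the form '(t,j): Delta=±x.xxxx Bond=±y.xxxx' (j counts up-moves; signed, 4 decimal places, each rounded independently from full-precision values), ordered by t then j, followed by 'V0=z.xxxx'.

Under the risk-neutral measure, an up-move has probability p* = (R−d)/(u−d) = 0.7955 and values discount at R = 1.01.
Payoff layer (t=1): V(1,0)=-6.0300, V(1,1)=26.5300
  t=0,j=0: stock 74.0000 → up 81.4000 (V=26.5300), down 48.8400 (V=-6.0300). Price 19.6733; hedge Δ=1.0000, bond B=-54.3267.
Check: Δ(0,0)·S0 + B(0,0) = 19.6733 = V0.

(0,0): Delta=1.0000 Bond=-54.3267
V0=19.6733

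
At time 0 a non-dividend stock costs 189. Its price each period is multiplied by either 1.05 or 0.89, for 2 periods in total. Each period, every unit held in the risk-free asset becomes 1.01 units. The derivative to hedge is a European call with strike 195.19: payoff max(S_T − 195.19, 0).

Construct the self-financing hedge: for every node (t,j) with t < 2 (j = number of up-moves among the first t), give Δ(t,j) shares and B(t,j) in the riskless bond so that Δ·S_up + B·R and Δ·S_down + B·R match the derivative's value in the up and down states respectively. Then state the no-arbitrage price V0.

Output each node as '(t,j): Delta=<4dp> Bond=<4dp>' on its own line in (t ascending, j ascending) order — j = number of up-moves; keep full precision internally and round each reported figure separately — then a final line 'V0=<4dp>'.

Risk-neutral probability p* = (R−d)/(u−d) = (1.01−0.89)/(1.05−0.89) = 0.7500.
Terminal values V(2,·): V(2,0)=0.0000, V(2,1)=0.0000, V(2,2)=13.1825
  t=1,j=0: stock 168.2100 → up 176.6205 (V=0.0000), down 149.7069 (V=0.0000). Price 0.0000; hedge Δ=0.0000, bond B=0.0000.
  t=1,j=1: stock 198.4500 → up 208.3725 (V=13.1825), down 176.6205 (V=0.0000). Price 9.7890; hedge Δ=0.4152, bond B=-72.6016.
  t=0,j=0: stock 189.0000 → up 198.4500 (V=9.7890), down 168.2100 (V=0.0000). Price 7.2690; hedge Δ=0.3237, bond B=-53.9121.
Self-financing check: at every node Δ·S+B equals the discounted successor values.

(0,0): Delta=0.3237 Bond=-53.9121
(1,0): Delta=0.0000 Bond=0.0000
(1,1): Delta=0.4152 Bond=-72.6016
V0=7.2690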